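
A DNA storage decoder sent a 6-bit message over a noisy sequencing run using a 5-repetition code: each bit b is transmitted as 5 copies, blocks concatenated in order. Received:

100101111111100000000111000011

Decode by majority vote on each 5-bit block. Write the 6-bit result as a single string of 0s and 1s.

Block 1 (10010): 2 ones → 0
Block 2 (11111): 5 ones → 1
Block 3 (11100): 3 ones → 1
Block 4 (00000): 0 ones → 0
Block 5 (01110): 3 ones → 1
Block 6 (00011): 2 ones → 0

011010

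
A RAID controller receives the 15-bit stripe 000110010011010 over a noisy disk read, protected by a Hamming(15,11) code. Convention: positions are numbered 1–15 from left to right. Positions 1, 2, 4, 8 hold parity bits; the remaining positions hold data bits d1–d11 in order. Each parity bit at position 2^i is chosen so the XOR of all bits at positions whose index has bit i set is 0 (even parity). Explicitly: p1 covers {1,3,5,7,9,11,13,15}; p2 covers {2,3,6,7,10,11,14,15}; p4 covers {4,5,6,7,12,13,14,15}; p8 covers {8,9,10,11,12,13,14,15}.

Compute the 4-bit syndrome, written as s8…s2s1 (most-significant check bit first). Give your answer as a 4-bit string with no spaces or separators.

0000

s1 (pos 1,3,5,7,9,11,13,15): 0⊕0⊕1⊕0⊕0⊕1⊕0⊕0 = 0
s2 (pos 2,3,6,7,10,11,14,15): 0⊕0⊕0⊕0⊕0⊕1⊕1⊕0 = 0
s4 (pos 4,5,6,7,12,13,14,15): 1⊕1⊕0⊕0⊕1⊕0⊕1⊕0 = 0
s8 (pos 8,9,10,11,12,13,14,15): 1⊕0⊕0⊕1⊕1⊕0⊕1⊕0 = 0
Syndrome s8…s1 = 0000 → no error.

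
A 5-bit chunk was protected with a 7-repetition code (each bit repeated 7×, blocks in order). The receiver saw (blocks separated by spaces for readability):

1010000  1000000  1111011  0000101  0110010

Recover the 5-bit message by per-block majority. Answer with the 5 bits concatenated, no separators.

Block 1 (1010000): 2 ones → 0
Block 2 (1000000): 1 one → 0
Block 3 (1111011): 6 ones → 1
Block 4 (0000101): 2 ones → 0
Block 5 (0110010): 3 ones → 0

00100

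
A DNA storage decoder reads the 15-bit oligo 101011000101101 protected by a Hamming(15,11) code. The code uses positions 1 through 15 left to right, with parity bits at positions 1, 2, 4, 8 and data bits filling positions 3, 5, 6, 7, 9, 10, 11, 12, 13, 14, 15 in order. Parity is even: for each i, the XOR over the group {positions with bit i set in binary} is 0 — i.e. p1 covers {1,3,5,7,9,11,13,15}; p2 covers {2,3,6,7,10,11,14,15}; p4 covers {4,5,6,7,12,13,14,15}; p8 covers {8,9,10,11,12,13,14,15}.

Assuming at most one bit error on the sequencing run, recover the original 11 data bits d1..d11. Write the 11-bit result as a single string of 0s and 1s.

10100101101

s1 (pos 1,3,5,7,9,11,13,15): 1⊕1⊕1⊕0⊕0⊕0⊕1⊕1 = 1
s2 (pos 2,3,6,7,10,11,14,15): 0⊕1⊕1⊕0⊕1⊕0⊕0⊕1 = 0
s4 (pos 4,5,6,7,12,13,14,15): 0⊕1⊕1⊕0⊕1⊕1⊕0⊕1 = 1
s8 (pos 8,9,10,11,12,13,14,15): 0⊕0⊕1⊕0⊕1⊕1⊕0⊕1 = 0
Syndrome s8…s1 = 0101 → error at position 5.
Flip position 5: 101011000101101 → 101001000101101
Read data bits from positions 3,5,6,7,9,10,11,12,13,14,15: 10100101101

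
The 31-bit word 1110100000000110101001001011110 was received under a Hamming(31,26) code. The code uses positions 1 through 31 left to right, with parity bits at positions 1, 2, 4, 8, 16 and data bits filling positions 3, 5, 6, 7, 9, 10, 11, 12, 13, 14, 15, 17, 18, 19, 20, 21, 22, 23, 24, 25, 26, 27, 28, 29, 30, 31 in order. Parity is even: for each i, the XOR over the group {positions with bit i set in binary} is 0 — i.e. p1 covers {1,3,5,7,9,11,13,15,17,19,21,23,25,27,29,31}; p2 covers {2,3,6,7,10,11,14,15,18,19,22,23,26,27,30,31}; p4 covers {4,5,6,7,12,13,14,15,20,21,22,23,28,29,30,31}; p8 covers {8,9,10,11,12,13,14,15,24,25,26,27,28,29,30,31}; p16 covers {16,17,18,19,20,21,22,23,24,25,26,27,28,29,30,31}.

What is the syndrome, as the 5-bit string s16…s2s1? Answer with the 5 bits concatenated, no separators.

s1 (pos 1,3,5,7,9,11,13,15,17,19,21,23,25,27,29,31): 1⊕1⊕1⊕0⊕0⊕0⊕0⊕1⊕1⊕1⊕0⊕0⊕1⊕1⊕1⊕0 = 1
s2 (pos 2,3,6,7,10,11,14,15,18,19,22,23,26,27,30,31): 1⊕1⊕0⊕0⊕0⊕0⊕1⊕1⊕0⊕1⊕1⊕0⊕0⊕1⊕1⊕0 = 0
s4 (pos 4,5,6,7,12,13,14,15,20,21,22,23,28,29,30,31): 0⊕1⊕0⊕0⊕0⊕0⊕1⊕1⊕0⊕0⊕1⊕0⊕1⊕1⊕1⊕0 = 1
s8 (pos 8,9,10,11,12,13,14,15,24,25,26,27,28,29,30,31): 0⊕0⊕0⊕0⊕0⊕0⊕1⊕1⊕0⊕1⊕0⊕1⊕1⊕1⊕1⊕0 = 1
s16 (pos 16,17,18,19,20,21,22,23,24,25,26,27,28,29,30,31): 0⊕1⊕0⊕1⊕0⊕0⊕1⊕0⊕0⊕1⊕0⊕1⊕1⊕1⊕1⊕0 = 0
Syndrome s16…s1 = 01101 → error at position 13.

01101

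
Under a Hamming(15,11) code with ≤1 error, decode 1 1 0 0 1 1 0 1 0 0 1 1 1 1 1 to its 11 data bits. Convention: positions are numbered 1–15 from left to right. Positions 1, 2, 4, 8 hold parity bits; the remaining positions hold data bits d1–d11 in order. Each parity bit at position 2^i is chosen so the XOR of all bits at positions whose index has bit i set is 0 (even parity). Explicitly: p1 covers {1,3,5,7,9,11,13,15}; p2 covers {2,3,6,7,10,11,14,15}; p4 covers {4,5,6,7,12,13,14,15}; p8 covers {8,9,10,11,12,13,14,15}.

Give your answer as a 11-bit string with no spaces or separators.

11100011111

s1 (pos 1,3,5,7,9,11,13,15): 1⊕0⊕1⊕0⊕0⊕1⊕1⊕1 = 1
s2 (pos 2,3,6,7,10,11,14,15): 1⊕0⊕1⊕0⊕0⊕1⊕1⊕1 = 1
s4 (pos 4,5,6,7,12,13,14,15): 0⊕1⊕1⊕0⊕1⊕1⊕1⊕1 = 0
s8 (pos 8,9,10,11,12,13,14,15): 1⊕0⊕0⊕1⊕1⊕1⊕1⊕1 = 0
Syndrome s8…s1 = 0011 → error at position 3.
Flip position 3: 110011010011111 → 111011010011111
Read data bits from positions 3,5,6,7,9,10,11,12,13,14,15: 11100011111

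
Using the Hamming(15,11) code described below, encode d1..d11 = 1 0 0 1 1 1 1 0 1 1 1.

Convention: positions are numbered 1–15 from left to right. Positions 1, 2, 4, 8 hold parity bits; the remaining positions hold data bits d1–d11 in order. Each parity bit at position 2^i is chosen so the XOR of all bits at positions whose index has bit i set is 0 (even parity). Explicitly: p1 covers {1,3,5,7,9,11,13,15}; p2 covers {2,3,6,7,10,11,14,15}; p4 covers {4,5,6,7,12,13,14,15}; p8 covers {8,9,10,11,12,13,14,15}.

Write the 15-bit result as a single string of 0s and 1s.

001000101110111

Place data at non-parity positions: p1 p2 1 p4 0 0 1 p8 1 1 1 0 1 1 1
p1 (pos 1,3,5,7,9,11,13,15): XOR of data positions = 1⊕0⊕1⊕1⊕1⊕1⊕1 = 0
p2 (pos 2,3,6,7,10,11,14,15): XOR of data positions = 1⊕0⊕1⊕1⊕1⊕1⊕1 = 0
p4 (pos 4,5,6,7,12,13,14,15): XOR of data positions = 0⊕0⊕1⊕0⊕1⊕1⊕1 = 0
p8 (pos 8,9,10,11,12,13,14,15): XOR of data positions = 1⊕1⊕1⊕0⊕1⊕1⊕1 = 0
Codeword: 001000101110111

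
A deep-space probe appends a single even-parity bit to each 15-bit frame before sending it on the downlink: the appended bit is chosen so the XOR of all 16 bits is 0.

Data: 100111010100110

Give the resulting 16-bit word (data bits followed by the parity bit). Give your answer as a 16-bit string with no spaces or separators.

XOR of the 15 data bits: 1⊕0⊕0⊕1⊕1⊕1⊕0⊕1⊕0⊕1⊕0⊕0⊕1⊕1⊕0 = 0
Parity bit = 0 (so all 16 bits XOR to 0).

1001110101001100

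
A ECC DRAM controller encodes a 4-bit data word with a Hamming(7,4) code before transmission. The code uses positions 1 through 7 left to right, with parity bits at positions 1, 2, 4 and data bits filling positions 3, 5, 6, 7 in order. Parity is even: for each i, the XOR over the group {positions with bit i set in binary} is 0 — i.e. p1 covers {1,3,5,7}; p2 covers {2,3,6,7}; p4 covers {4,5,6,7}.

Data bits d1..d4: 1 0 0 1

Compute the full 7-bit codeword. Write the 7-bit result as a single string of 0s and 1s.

0011001

Place data at non-parity positions: p1 p2 1 p4 0 0 1
p1 (pos 1,3,5,7): XOR of data positions = 1⊕0⊕1 = 0
p2 (pos 2,3,6,7): XOR of data positions = 1⊕0⊕1 = 0
p4 (pos 4,5,6,7): XOR of data positions = 0⊕0⊕1 = 1
Codeword: 0011001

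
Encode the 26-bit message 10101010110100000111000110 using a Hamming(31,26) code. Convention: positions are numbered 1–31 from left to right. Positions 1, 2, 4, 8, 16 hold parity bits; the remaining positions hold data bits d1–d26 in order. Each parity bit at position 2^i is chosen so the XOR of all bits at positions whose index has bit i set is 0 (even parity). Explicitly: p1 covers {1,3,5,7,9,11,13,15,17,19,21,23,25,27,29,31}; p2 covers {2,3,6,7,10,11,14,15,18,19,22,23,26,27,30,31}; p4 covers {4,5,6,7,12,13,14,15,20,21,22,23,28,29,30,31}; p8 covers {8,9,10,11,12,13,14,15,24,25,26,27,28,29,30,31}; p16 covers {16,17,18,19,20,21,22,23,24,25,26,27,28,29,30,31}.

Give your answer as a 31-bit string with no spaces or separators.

0010010010101100100000111000110

Place data at non-parity positions: p1 p2 1 p4 0 1 0 p8 1 0 1 0 1 1 0 p16 1 0 0 0 0 0 1 1 1 0 0 0 1 1 0
p1 (pos 1,3,5,7,9,11,13,15,17,19,21,23,25,27,29,31): XOR of data positions = 1⊕0⊕0⊕1⊕1⊕1⊕0⊕1⊕0⊕0⊕1⊕1⊕0⊕1⊕0 = 0
p2 (pos 2,3,6,7,10,11,14,15,18,19,22,23,26,27,30,31): XOR of data positions = 1⊕1⊕0⊕0⊕1⊕1⊕0⊕0⊕0⊕0⊕1⊕0⊕0⊕1⊕0 = 0
p4 (pos 4,5,6,7,12,13,14,15,20,21,22,23,28,29,30,31): XOR of data positions = 0⊕1⊕0⊕0⊕1⊕1⊕0⊕0⊕0⊕0⊕1⊕0⊕1⊕1⊕0 = 0
p8 (pos 8,9,10,11,12,13,14,15,24,25,26,27,28,29,30,31): XOR of data positions = 1⊕0⊕1⊕0⊕1⊕1⊕0⊕1⊕1⊕0⊕0⊕0⊕1⊕1⊕0 = 0
p16 (pos 16,17,18,19,20,21,22,23,24,25,26,27,28,29,30,31): XOR of data positions = 1⊕0⊕0⊕0⊕0⊕0⊕1⊕1⊕1⊕0⊕0⊕0⊕1⊕1⊕0 = 0
Codeword: 0010010010101100100000111000110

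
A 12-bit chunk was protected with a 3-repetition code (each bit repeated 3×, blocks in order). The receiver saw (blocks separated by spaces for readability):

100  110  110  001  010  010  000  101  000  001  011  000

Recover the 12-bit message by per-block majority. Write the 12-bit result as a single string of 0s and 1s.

011000010010

Block 1 (100): 1 one → 0
Block 2 (110): 2 ones → 1
Block 3 (110): 2 ones → 1
Block 4 (001): 1 one → 0
Block 5 (010): 1 one → 0
Block 6 (010): 1 one → 0
Block 7 (000): 0 ones → 0
Block 8 (101): 2 ones → 1
Block 9 (000): 0 ones → 0
Block 10 (001): 1 one → 0
Block 11 (011): 2 ones → 1
Block 12 (000): 0 ones → 0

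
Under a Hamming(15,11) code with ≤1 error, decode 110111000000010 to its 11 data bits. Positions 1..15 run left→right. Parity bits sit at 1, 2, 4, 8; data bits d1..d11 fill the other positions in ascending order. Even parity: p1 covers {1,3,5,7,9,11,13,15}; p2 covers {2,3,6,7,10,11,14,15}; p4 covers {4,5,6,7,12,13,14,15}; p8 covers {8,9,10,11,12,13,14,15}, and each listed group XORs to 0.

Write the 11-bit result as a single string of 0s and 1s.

s1 (pos 1,3,5,7,9,11,13,15): 1⊕0⊕1⊕0⊕0⊕0⊕0⊕0 = 0
s2 (pos 2,3,6,7,10,11,14,15): 1⊕0⊕1⊕0⊕0⊕0⊕1⊕0 = 1
s4 (pos 4,5,6,7,12,13,14,15): 1⊕1⊕1⊕0⊕0⊕0⊕1⊕0 = 0
s8 (pos 8,9,10,11,12,13,14,15): 0⊕0⊕0⊕0⊕0⊕0⊕1⊕0 = 1
Syndrome s8…s1 = 1010 → error at position 10.
Flip position 10: 110111000000010 → 110111000100010
Read data bits from positions 3,5,6,7,9,10,11,12,13,14,15: 01100100010

01100100010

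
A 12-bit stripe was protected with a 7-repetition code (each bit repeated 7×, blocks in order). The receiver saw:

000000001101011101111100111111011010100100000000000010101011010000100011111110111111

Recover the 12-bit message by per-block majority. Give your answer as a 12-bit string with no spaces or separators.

011110001011

Block 1 (0000000): 0 ones → 0
Block 2 (0110101): 4 ones → 1
Block 3 (1101111): 6 ones → 1
Block 4 (1001111): 5 ones → 1
Block 5 (1101101): 5 ones → 1
Block 6 (0100100): 2 ones → 0
Block 7 (0000000): 0 ones → 0
Block 8 (0001010): 2 ones → 0
Block 9 (1011010): 4 ones → 1
Block 10 (0001000): 1 one → 0
Block 11 (1111111): 7 ones → 1
Block 12 (0111111): 6 ones → 1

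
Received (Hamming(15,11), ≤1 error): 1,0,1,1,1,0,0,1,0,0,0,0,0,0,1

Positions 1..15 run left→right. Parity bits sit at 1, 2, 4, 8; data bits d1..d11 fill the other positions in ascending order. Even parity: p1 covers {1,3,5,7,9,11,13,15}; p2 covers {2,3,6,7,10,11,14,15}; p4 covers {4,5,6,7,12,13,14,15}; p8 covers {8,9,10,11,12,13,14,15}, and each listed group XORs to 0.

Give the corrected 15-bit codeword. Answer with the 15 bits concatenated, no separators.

101010010000001

s1 (pos 1,3,5,7,9,11,13,15): 1⊕1⊕1⊕0⊕0⊕0⊕0⊕1 = 0
s2 (pos 2,3,6,7,10,11,14,15): 0⊕1⊕0⊕0⊕0⊕0⊕0⊕1 = 0
s4 (pos 4,5,6,7,12,13,14,15): 1⊕1⊕0⊕0⊕0⊕0⊕0⊕1 = 1
s8 (pos 8,9,10,11,12,13,14,15): 1⊕0⊕0⊕0⊕0⊕0⊕0⊕1 = 0
Syndrome s8…s1 = 0100 → error at position 4.
Flip position 4: 101110010000001 → 101010010000001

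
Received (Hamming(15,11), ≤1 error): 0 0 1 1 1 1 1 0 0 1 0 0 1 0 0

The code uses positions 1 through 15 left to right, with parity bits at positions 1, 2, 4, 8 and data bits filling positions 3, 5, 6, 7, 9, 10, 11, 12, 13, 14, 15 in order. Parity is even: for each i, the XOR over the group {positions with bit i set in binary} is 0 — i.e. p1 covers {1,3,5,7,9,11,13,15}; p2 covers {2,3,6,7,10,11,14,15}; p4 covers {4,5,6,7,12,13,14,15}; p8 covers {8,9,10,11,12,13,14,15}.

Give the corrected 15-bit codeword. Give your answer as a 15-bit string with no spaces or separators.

s1 (pos 1,3,5,7,9,11,13,15): 0⊕1⊕1⊕1⊕0⊕0⊕1⊕0 = 0
s2 (pos 2,3,6,7,10,11,14,15): 0⊕1⊕1⊕1⊕1⊕0⊕0⊕0 = 0
s4 (pos 4,5,6,7,12,13,14,15): 1⊕1⊕1⊕1⊕0⊕1⊕0⊕0 = 1
s8 (pos 8,9,10,11,12,13,14,15): 0⊕0⊕1⊕0⊕0⊕1⊕0⊕0 = 0
Syndrome s8…s1 = 0100 → error at position 4.
Flip position 4: 001111100100100 → 001011100100100

001011100100100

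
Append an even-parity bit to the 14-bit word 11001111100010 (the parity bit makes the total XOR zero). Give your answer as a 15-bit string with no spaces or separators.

110011111000100

XOR of the 14 data bits: 1⊕1⊕0⊕0⊕1⊕1⊕1⊕1⊕1⊕0⊕0⊕0⊕1⊕0 = 0
Parity bit = 0 (so all 15 bits XOR to 0).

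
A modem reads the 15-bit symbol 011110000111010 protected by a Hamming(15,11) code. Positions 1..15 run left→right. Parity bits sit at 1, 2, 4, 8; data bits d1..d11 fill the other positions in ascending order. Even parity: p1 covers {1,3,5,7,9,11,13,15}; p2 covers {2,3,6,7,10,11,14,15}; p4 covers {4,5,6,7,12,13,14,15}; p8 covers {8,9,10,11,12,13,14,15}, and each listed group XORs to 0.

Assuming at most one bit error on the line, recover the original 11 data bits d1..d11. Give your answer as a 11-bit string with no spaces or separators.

01000111010

s1 (pos 1,3,5,7,9,11,13,15): 0⊕1⊕1⊕0⊕0⊕1⊕0⊕0 = 1
s2 (pos 2,3,6,7,10,11,14,15): 1⊕1⊕0⊕0⊕1⊕1⊕1⊕0 = 1
s4 (pos 4,5,6,7,12,13,14,15): 1⊕1⊕0⊕0⊕1⊕0⊕1⊕0 = 0
s8 (pos 8,9,10,11,12,13,14,15): 0⊕0⊕1⊕1⊕1⊕0⊕1⊕0 = 0
Syndrome s8…s1 = 0011 → error at position 3.
Flip position 3: 011110000111010 → 010110000111010
Read data bits from positions 3,5,6,7,9,10,11,12,13,14,15: 01000111010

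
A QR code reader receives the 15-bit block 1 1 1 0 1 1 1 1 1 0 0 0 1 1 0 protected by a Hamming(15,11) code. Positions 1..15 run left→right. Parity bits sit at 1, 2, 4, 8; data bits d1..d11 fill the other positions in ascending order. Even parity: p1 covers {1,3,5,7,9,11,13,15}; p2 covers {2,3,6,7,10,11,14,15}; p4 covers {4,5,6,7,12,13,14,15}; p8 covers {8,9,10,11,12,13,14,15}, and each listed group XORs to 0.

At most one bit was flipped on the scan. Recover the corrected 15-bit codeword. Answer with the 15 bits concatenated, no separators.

111010111000110

s1 (pos 1,3,5,7,9,11,13,15): 1⊕1⊕1⊕1⊕1⊕0⊕1⊕0 = 0
s2 (pos 2,3,6,7,10,11,14,15): 1⊕1⊕1⊕1⊕0⊕0⊕1⊕0 = 1
s4 (pos 4,5,6,7,12,13,14,15): 0⊕1⊕1⊕1⊕0⊕1⊕1⊕0 = 1
s8 (pos 8,9,10,11,12,13,14,15): 1⊕1⊕0⊕0⊕0⊕1⊕1⊕0 = 0
Syndrome s8…s1 = 0110 → error at position 6.
Flip position 6: 111011111000110 → 111010111000110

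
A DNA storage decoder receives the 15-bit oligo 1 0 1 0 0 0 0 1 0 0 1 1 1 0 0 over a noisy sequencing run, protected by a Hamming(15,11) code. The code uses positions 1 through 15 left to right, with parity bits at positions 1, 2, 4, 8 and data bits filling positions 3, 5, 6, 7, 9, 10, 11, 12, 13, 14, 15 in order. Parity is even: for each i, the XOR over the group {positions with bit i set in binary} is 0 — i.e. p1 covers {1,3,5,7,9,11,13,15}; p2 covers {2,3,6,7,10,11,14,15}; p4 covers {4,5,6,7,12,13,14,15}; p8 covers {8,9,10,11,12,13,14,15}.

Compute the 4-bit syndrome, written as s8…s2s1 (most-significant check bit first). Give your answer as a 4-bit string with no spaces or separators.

s1 (pos 1,3,5,7,9,11,13,15): 1⊕1⊕0⊕0⊕0⊕1⊕1⊕0 = 0
s2 (pos 2,3,6,7,10,11,14,15): 0⊕1⊕0⊕0⊕0⊕1⊕0⊕0 = 0
s4 (pos 4,5,6,7,12,13,14,15): 0⊕0⊕0⊕0⊕1⊕1⊕0⊕0 = 0
s8 (pos 8,9,10,11,12,13,14,15): 1⊕0⊕0⊕1⊕1⊕1⊕0⊕0 = 0
Syndrome s8…s1 = 0000 → no error.

0000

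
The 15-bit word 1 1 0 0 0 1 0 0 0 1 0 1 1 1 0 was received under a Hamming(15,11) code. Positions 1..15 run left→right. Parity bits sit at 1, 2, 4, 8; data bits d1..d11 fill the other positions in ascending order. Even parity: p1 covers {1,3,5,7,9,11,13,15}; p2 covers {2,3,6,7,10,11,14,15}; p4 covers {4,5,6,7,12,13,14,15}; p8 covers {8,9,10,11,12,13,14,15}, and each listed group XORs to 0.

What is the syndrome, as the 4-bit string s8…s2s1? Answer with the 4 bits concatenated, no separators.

s1 (pos 1,3,5,7,9,11,13,15): 1⊕0⊕0⊕0⊕0⊕0⊕1⊕0 = 0
s2 (pos 2,3,6,7,10,11,14,15): 1⊕0⊕1⊕0⊕1⊕0⊕1⊕0 = 0
s4 (pos 4,5,6,7,12,13,14,15): 0⊕0⊕1⊕0⊕1⊕1⊕1⊕0 = 0
s8 (pos 8,9,10,11,12,13,14,15): 0⊕0⊕1⊕0⊕1⊕1⊕1⊕0 = 0
Syndrome s8…s1 = 0000 → no error.

0000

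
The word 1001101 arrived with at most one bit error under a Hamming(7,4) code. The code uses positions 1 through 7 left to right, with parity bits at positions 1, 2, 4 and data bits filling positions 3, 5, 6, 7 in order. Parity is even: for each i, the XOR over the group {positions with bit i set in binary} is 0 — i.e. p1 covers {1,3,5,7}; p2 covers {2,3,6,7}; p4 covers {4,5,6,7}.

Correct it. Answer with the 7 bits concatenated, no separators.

s1 (pos 1,3,5,7): 1⊕0⊕1⊕1 = 1
s2 (pos 2,3,6,7): 0⊕0⊕0⊕1 = 1
s4 (pos 4,5,6,7): 1⊕1⊕0⊕1 = 1
Syndrome s4…s1 = 111 → error at position 7.
Flip position 7: 1001101 → 1001100

1001100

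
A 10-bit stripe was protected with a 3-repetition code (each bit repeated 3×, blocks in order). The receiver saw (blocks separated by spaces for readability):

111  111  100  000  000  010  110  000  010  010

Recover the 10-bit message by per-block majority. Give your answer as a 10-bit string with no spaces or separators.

1100001000

Block 1 (111): 3 ones → 1
Block 2 (111): 3 ones → 1
Block 3 (100): 1 one → 0
Block 4 (000): 0 ones → 0
Block 5 (000): 0 ones → 0
Block 6 (010): 1 one → 0
Block 7 (110): 2 ones → 1
Block 8 (000): 0 ones → 0
Block 9 (010): 1 one → 0
Block 10 (010): 1 one → 0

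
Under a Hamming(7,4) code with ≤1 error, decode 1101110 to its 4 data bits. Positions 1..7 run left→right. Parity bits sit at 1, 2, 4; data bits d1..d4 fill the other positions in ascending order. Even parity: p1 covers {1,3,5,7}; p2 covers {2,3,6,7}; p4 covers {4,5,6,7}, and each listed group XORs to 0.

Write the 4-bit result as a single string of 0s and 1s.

s1 (pos 1,3,5,7): 1⊕0⊕1⊕0 = 0
s2 (pos 2,3,6,7): 1⊕0⊕1⊕0 = 0
s4 (pos 4,5,6,7): 1⊕1⊕1⊕0 = 1
Syndrome s4…s1 = 100 → error at position 4.
Flip position 4: 1101110 → 1100110
Read data bits from positions 3,5,6,7: 0110

0110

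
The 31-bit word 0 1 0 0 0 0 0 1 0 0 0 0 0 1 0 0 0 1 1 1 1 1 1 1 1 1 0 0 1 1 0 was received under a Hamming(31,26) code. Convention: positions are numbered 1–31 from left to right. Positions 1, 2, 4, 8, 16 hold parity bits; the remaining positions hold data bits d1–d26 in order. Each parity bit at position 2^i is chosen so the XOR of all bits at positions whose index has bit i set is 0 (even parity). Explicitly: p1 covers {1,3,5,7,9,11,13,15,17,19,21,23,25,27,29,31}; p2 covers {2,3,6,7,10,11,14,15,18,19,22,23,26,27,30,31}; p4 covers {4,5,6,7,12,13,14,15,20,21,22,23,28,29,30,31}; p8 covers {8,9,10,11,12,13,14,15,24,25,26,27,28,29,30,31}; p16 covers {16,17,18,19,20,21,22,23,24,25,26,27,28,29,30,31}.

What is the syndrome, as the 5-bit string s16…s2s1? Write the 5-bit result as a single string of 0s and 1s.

11101

s1 (pos 1,3,5,7,9,11,13,15,17,19,21,23,25,27,29,31): 0⊕0⊕0⊕0⊕0⊕0⊕0⊕0⊕0⊕1⊕1⊕1⊕1⊕0⊕1⊕0 = 1
s2 (pos 2,3,6,7,10,11,14,15,18,19,22,23,26,27,30,31): 1⊕0⊕0⊕0⊕0⊕0⊕1⊕0⊕1⊕1⊕1⊕1⊕1⊕0⊕1⊕0 = 0
s4 (pos 4,5,6,7,12,13,14,15,20,21,22,23,28,29,30,31): 0⊕0⊕0⊕0⊕0⊕0⊕1⊕0⊕1⊕1⊕1⊕1⊕0⊕1⊕1⊕0 = 1
s8 (pos 8,9,10,11,12,13,14,15,24,25,26,27,28,29,30,31): 1⊕0⊕0⊕0⊕0⊕0⊕1⊕0⊕1⊕1⊕1⊕0⊕0⊕1⊕1⊕0 = 1
s16 (pos 16,17,18,19,20,21,22,23,24,25,26,27,28,29,30,31): 0⊕0⊕1⊕1⊕1⊕1⊕1⊕1⊕1⊕1⊕1⊕0⊕0⊕1⊕1⊕0 = 1
Syndrome s16…s1 = 11101 → error at position 29.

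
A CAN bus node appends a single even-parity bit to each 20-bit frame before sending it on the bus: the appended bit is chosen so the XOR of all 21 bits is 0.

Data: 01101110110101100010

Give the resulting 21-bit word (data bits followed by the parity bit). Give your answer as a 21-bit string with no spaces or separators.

011011101101011000101

XOR of the 20 data bits: 0⊕1⊕1⊕0⊕1⊕1⊕1⊕0⊕1⊕1⊕0⊕1⊕0⊕1⊕1⊕0⊕0⊕0⊕1⊕0 = 1
Parity bit = 1 (so all 21 bits XOR to 0).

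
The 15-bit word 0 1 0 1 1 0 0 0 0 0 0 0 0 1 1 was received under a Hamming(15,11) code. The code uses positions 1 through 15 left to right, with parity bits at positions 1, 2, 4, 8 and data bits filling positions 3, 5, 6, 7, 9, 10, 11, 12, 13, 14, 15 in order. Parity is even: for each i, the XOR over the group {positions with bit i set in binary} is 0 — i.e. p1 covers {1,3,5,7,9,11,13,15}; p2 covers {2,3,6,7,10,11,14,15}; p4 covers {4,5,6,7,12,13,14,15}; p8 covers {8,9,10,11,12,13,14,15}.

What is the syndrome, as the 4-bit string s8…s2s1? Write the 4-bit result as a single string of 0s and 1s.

s1 (pos 1,3,5,7,9,11,13,15): 0⊕0⊕1⊕0⊕0⊕0⊕0⊕1 = 0
s2 (pos 2,3,6,7,10,11,14,15): 1⊕0⊕0⊕0⊕0⊕0⊕1⊕1 = 1
s4 (pos 4,5,6,7,12,13,14,15): 1⊕1⊕0⊕0⊕0⊕0⊕1⊕1 = 0
s8 (pos 8,9,10,11,12,13,14,15): 0⊕0⊕0⊕0⊕0⊕0⊕1⊕1 = 0
Syndrome s8…s1 = 0010 → error at position 2.

0010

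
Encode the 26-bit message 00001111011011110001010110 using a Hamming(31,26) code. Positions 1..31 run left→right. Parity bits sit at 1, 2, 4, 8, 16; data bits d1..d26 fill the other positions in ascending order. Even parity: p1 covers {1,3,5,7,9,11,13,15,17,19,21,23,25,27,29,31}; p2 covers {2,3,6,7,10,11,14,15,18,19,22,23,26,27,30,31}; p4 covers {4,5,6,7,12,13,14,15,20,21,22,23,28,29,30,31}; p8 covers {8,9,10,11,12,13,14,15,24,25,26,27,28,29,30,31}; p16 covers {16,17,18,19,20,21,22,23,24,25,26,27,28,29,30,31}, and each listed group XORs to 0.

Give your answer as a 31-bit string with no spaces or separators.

0001000011110110011110001010110

Place data at non-parity positions: p1 p2 0 p4 0 0 0 p8 1 1 1 1 0 1 1 p16 0 1 1 1 1 0 0 0 1 0 1 0 1 1 0
p1 (pos 1,3,5,7,9,11,13,15,17,19,21,23,25,27,29,31): XOR of data positions = 0⊕0⊕0⊕1⊕1⊕0⊕1⊕0⊕1⊕1⊕0⊕1⊕1⊕1⊕0 = 0
p2 (pos 2,3,6,7,10,11,14,15,18,19,22,23,26,27,30,31): XOR of data positions = 0⊕0⊕0⊕1⊕1⊕1⊕1⊕1⊕1⊕0⊕0⊕0⊕1⊕1⊕0 = 0
p4 (pos 4,5,6,7,12,13,14,15,20,21,22,23,28,29,30,31): XOR of data positions = 0⊕0⊕0⊕1⊕0⊕1⊕1⊕1⊕1⊕0⊕0⊕0⊕1⊕1⊕0 = 1
p8 (pos 8,9,10,11,12,13,14,15,24,25,26,27,28,29,30,31): XOR of data positions = 1⊕1⊕1⊕1⊕0⊕1⊕1⊕0⊕1⊕0⊕1⊕0⊕1⊕1⊕0 = 0
p16 (pos 16,17,18,19,20,21,22,23,24,25,26,27,28,29,30,31): XOR of data positions = 0⊕1⊕1⊕1⊕1⊕0⊕0⊕0⊕1⊕0⊕1⊕0⊕1⊕1⊕0 = 0
Codeword: 0001000011110110011110001010110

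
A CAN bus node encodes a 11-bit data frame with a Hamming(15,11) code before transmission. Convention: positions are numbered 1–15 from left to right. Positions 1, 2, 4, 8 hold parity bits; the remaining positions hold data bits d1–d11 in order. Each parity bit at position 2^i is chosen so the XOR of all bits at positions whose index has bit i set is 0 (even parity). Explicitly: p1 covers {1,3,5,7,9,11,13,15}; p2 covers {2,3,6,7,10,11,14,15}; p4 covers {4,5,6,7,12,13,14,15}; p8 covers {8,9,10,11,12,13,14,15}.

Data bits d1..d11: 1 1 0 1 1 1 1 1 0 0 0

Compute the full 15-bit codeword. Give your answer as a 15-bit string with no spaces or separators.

101110101111000

Place data at non-parity positions: p1 p2 1 p4 1 0 1 p8 1 1 1 1 0 0 0
p1 (pos 1,3,5,7,9,11,13,15): XOR of data positions = 1⊕1⊕1⊕1⊕1⊕0⊕0 = 1
p2 (pos 2,3,6,7,10,11,14,15): XOR of data positions = 1⊕0⊕1⊕1⊕1⊕0⊕0 = 0
p4 (pos 4,5,6,7,12,13,14,15): XOR of data positions = 1⊕0⊕1⊕1⊕0⊕0⊕0 = 1
p8 (pos 8,9,10,11,12,13,14,15): XOR of data positions = 1⊕1⊕1⊕1⊕0⊕0⊕0 = 0
Codeword: 101110101111000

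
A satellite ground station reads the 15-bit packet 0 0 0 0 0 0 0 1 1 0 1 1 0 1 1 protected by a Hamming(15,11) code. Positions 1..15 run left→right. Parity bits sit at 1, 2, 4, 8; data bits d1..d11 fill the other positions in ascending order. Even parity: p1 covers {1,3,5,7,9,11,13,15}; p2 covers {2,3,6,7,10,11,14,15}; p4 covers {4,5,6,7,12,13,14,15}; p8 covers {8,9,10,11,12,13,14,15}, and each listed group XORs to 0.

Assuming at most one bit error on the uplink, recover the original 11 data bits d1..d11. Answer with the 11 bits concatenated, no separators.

00011011011

s1 (pos 1,3,5,7,9,11,13,15): 0⊕0⊕0⊕0⊕1⊕1⊕0⊕1 = 1
s2 (pos 2,3,6,7,10,11,14,15): 0⊕0⊕0⊕0⊕0⊕1⊕1⊕1 = 1
s4 (pos 4,5,6,7,12,13,14,15): 0⊕0⊕0⊕0⊕1⊕0⊕1⊕1 = 1
s8 (pos 8,9,10,11,12,13,14,15): 1⊕1⊕0⊕1⊕1⊕0⊕1⊕1 = 0
Syndrome s8…s1 = 0111 → error at position 7.
Flip position 7: 000000011011011 → 000000111011011
Read data bits from positions 3,5,6,7,9,10,11,12,13,14,15: 00011011011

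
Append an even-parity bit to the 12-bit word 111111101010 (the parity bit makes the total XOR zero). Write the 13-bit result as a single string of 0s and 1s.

XOR of the 12 data bits: 1⊕1⊕1⊕1⊕1⊕1⊕1⊕0⊕1⊕0⊕1⊕0 = 1
Parity bit = 1 (so all 13 bits XOR to 0).

1111111010101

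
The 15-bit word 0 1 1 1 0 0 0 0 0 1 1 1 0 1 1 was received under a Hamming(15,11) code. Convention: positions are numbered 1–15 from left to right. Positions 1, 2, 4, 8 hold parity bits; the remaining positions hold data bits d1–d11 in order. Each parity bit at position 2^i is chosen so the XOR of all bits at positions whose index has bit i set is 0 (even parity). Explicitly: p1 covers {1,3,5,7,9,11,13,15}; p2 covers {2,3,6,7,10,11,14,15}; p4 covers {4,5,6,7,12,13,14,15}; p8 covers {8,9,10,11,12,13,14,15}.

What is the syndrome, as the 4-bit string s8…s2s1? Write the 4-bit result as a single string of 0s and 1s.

1001

s1 (pos 1,3,5,7,9,11,13,15): 0⊕1⊕0⊕0⊕0⊕1⊕0⊕1 = 1
s2 (pos 2,3,6,7,10,11,14,15): 1⊕1⊕0⊕0⊕1⊕1⊕1⊕1 = 0
s4 (pos 4,5,6,7,12,13,14,15): 1⊕0⊕0⊕0⊕1⊕0⊕1⊕1 = 0
s8 (pos 8,9,10,11,12,13,14,15): 0⊕0⊕1⊕1⊕1⊕0⊕1⊕1 = 1
Syndrome s8…s1 = 1001 → error at position 9.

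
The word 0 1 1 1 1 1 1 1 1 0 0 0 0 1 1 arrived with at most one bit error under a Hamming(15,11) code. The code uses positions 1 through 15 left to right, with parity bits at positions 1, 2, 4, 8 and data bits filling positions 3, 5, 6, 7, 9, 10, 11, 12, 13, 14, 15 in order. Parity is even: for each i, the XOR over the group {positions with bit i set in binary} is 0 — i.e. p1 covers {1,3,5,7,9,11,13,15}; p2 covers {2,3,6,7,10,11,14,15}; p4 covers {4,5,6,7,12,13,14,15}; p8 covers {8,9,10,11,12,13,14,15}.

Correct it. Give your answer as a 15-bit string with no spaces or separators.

s1 (pos 1,3,5,7,9,11,13,15): 0⊕1⊕1⊕1⊕1⊕0⊕0⊕1 = 1
s2 (pos 2,3,6,7,10,11,14,15): 1⊕1⊕1⊕1⊕0⊕0⊕1⊕1 = 0
s4 (pos 4,5,6,7,12,13,14,15): 1⊕1⊕1⊕1⊕0⊕0⊕1⊕1 = 0
s8 (pos 8,9,10,11,12,13,14,15): 1⊕1⊕0⊕0⊕0⊕0⊕1⊕1 = 0
Syndrome s8…s1 = 0001 → error at position 1.
Flip position 1: 011111111000011 → 111111111000011

111111111000011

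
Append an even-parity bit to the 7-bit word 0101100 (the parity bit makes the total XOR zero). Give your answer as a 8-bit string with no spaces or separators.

01011001

XOR of the 7 data bits: 0⊕1⊕0⊕1⊕1⊕0⊕0 = 1
Parity bit = 1 (so all 8 bits XOR to 0).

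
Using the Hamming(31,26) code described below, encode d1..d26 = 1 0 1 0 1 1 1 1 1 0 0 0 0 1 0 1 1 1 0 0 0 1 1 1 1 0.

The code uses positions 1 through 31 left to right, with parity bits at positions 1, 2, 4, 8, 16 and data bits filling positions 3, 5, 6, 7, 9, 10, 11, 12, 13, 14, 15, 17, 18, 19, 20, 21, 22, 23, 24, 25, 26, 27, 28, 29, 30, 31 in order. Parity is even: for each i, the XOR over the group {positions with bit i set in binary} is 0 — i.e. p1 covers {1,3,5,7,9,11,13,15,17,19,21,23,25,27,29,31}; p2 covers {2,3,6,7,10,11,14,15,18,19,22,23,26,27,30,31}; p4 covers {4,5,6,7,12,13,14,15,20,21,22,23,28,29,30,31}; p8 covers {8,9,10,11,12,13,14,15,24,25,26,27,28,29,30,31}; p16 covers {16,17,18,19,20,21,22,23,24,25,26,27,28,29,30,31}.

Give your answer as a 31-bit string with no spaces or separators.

Place data at non-parity positions: p1 p2 1 p4 0 1 0 p8 1 1 1 1 1 0 0 p16 0 0 1 0 1 1 1 0 0 0 1 1 1 1 0
p1 (pos 1,3,5,7,9,11,13,15,17,19,21,23,25,27,29,31): XOR of data positions = 1⊕0⊕0⊕1⊕1⊕1⊕0⊕0⊕1⊕1⊕1⊕0⊕1⊕1⊕0 = 1
p2 (pos 2,3,6,7,10,11,14,15,18,19,22,23,26,27,30,31): XOR of data positions = 1⊕1⊕0⊕1⊕1⊕0⊕0⊕0⊕1⊕1⊕1⊕0⊕1⊕1⊕0 = 1
p4 (pos 4,5,6,7,12,13,14,15,20,21,22,23,28,29,30,31): XOR of data positions = 0⊕1⊕0⊕1⊕1⊕0⊕0⊕0⊕1⊕1⊕1⊕1⊕1⊕1⊕0 = 1
p8 (pos 8,9,10,11,12,13,14,15,24,25,26,27,28,29,30,31): XOR of data positions = 1⊕1⊕1⊕1⊕1⊕0⊕0⊕0⊕0⊕0⊕1⊕1⊕1⊕1⊕0 = 1
p16 (pos 16,17,18,19,20,21,22,23,24,25,26,27,28,29,30,31): XOR of data positions = 0⊕0⊕1⊕0⊕1⊕1⊕1⊕0⊕0⊕0⊕1⊕1⊕1⊕1⊕0 = 0
Codeword: 1111010111111000001011100011110

1111010111111000001011100011110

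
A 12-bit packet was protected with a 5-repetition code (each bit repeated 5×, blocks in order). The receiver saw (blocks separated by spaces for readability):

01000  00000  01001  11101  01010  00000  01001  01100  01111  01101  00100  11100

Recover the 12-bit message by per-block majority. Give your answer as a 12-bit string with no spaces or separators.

000100001101

Block 1 (01000): 1 one → 0
Block 2 (00000): 0 ones → 0
Block 3 (01001): 2 ones → 0
Block 4 (11101): 4 ones → 1
Block 5 (01010): 2 ones → 0
Block 6 (00000): 0 ones → 0
Block 7 (01001): 2 ones → 0
Block 8 (01100): 2 ones → 0
Block 9 (01111): 4 ones → 1
Block 10 (01101): 3 ones → 1
Block 11 (00100): 1 one → 0
Block 12 (11100): 3 ones → 1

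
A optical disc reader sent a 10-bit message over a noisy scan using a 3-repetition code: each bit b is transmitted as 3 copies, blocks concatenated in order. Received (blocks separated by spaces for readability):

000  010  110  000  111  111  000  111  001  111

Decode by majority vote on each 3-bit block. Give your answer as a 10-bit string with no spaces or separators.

0010110101

Block 1 (000): 0 ones → 0
Block 2 (010): 1 one → 0
Block 3 (110): 2 ones → 1
Block 4 (000): 0 ones → 0
Block 5 (111): 3 ones → 1
Block 6 (111): 3 ones → 1
Block 7 (000): 0 ones → 0
Block 8 (111): 3 ones → 1
Block 9 (001): 1 one → 0
Block 10 (111): 3 ones → 1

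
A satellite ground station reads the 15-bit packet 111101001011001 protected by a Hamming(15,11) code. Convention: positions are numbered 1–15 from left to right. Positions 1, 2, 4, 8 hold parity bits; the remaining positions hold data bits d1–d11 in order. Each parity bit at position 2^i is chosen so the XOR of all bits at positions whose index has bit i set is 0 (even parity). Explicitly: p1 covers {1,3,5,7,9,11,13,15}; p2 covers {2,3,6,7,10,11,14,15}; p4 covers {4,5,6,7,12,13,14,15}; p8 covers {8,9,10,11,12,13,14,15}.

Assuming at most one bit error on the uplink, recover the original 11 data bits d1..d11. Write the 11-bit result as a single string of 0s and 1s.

s1 (pos 1,3,5,7,9,11,13,15): 1⊕1⊕0⊕0⊕1⊕1⊕0⊕1 = 1
s2 (pos 2,3,6,7,10,11,14,15): 1⊕1⊕1⊕0⊕0⊕1⊕0⊕1 = 1
s4 (pos 4,5,6,7,12,13,14,15): 1⊕0⊕1⊕0⊕1⊕0⊕0⊕1 = 0
s8 (pos 8,9,10,11,12,13,14,15): 0⊕1⊕0⊕1⊕1⊕0⊕0⊕1 = 0
Syndrome s8…s1 = 0011 → error at position 3.
Flip position 3: 111101001011001 → 110101001011001
Read data bits from positions 3,5,6,7,9,10,11,12,13,14,15: 00101011001

00101011001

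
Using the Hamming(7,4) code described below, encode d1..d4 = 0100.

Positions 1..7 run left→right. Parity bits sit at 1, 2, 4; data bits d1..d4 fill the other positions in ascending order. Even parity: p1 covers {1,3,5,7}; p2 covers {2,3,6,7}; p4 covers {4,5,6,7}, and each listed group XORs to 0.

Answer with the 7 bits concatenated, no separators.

1001100

Place data at non-parity positions: p1 p2 0 p4 1 0 0
p1 (pos 1,3,5,7): XOR of data positions = 0⊕1⊕0 = 1
p2 (pos 2,3,6,7): XOR of data positions = 0⊕0⊕0 = 0
p4 (pos 4,5,6,7): XOR of data positions = 1⊕0⊕0 = 1
Codeword: 1001100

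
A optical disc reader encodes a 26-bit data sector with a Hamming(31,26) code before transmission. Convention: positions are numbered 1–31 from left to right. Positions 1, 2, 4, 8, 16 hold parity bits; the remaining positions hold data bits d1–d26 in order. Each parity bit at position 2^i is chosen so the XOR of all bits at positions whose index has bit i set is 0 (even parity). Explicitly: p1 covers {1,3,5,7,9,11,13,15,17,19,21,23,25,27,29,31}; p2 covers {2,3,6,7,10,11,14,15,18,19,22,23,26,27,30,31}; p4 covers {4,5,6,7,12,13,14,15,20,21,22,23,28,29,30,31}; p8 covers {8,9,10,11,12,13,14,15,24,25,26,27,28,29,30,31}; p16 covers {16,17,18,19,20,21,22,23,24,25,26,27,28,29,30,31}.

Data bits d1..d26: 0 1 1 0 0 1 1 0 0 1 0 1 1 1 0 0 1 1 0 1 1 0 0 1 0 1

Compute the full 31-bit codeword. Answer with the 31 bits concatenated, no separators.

Place data at non-parity positions: p1 p2 0 p4 1 1 0 p8 0 1 1 0 0 1 0 p16 1 1 1 0 0 1 1 0 1 1 0 0 1 0 1
p1 (pos 1,3,5,7,9,11,13,15,17,19,21,23,25,27,29,31): XOR of data positions = 0⊕1⊕0⊕0⊕1⊕0⊕0⊕1⊕1⊕0⊕1⊕1⊕0⊕1⊕1 = 0
p2 (pos 2,3,6,7,10,11,14,15,18,19,22,23,26,27,30,31): XOR of data positions = 0⊕1⊕0⊕1⊕1⊕1⊕0⊕1⊕1⊕1⊕1⊕1⊕0⊕0⊕1 = 0
p4 (pos 4,5,6,7,12,13,14,15,20,21,22,23,28,29,30,31): XOR of data positions = 1⊕1⊕0⊕0⊕0⊕1⊕0⊕0⊕0⊕1⊕1⊕0⊕1⊕0⊕1 = 1
p8 (pos 8,9,10,11,12,13,14,15,24,25,26,27,28,29,30,31): XOR of data positions = 0⊕1⊕1⊕0⊕0⊕1⊕0⊕0⊕1⊕1⊕0⊕0⊕1⊕0⊕1 = 1
p16 (pos 16,17,18,19,20,21,22,23,24,25,26,27,28,29,30,31): XOR of data positions = 1⊕1⊕1⊕0⊕0⊕1⊕1⊕0⊕1⊕1⊕0⊕0⊕1⊕0⊕1 = 1
Codeword: 0001110101100101111001101100101

0001110101100101111001101100101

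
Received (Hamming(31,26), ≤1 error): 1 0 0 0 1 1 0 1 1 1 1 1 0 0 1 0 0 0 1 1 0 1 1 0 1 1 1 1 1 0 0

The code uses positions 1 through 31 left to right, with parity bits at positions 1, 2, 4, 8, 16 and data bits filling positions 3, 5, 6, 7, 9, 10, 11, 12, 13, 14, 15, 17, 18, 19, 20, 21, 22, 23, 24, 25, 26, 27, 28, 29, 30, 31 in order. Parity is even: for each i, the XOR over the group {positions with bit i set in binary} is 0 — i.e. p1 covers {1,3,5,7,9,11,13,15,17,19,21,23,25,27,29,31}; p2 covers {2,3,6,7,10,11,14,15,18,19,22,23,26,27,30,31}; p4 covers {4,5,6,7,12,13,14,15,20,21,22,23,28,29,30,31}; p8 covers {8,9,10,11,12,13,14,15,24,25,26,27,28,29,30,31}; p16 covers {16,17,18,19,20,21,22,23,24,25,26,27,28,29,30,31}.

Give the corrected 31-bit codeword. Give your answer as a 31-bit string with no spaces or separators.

1000110111110010001101101111110

s1 (pos 1,3,5,7,9,11,13,15,17,19,21,23,25,27,29,31): 1⊕0⊕1⊕0⊕1⊕1⊕0⊕1⊕0⊕1⊕0⊕1⊕1⊕1⊕1⊕0 = 0
s2 (pos 2,3,6,7,10,11,14,15,18,19,22,23,26,27,30,31): 0⊕0⊕1⊕0⊕1⊕1⊕0⊕1⊕0⊕1⊕1⊕1⊕1⊕1⊕0⊕0 = 1
s4 (pos 4,5,6,7,12,13,14,15,20,21,22,23,28,29,30,31): 0⊕1⊕1⊕0⊕1⊕0⊕0⊕1⊕1⊕0⊕1⊕1⊕1⊕1⊕0⊕0 = 1
s8 (pos 8,9,10,11,12,13,14,15,24,25,26,27,28,29,30,31): 1⊕1⊕1⊕1⊕1⊕0⊕0⊕1⊕0⊕1⊕1⊕1⊕1⊕1⊕0⊕0 = 1
s16 (pos 16,17,18,19,20,21,22,23,24,25,26,27,28,29,30,31): 0⊕0⊕0⊕1⊕1⊕0⊕1⊕1⊕0⊕1⊕1⊕1⊕1⊕1⊕0⊕0 = 1
Syndrome s16…s1 = 11110 → error at position 30.
Flip position 30: 1000110111110010001101101111100 → 1000110111110010001101101111110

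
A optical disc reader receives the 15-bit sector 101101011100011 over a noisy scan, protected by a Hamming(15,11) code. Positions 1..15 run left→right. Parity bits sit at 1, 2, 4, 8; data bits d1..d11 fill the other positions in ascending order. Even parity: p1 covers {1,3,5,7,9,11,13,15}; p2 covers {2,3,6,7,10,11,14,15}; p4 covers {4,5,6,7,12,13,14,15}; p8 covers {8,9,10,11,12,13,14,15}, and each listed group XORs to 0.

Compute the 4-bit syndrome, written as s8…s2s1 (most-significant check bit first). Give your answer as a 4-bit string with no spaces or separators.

1010

s1 (pos 1,3,5,7,9,11,13,15): 1⊕1⊕0⊕0⊕1⊕0⊕0⊕1 = 0
s2 (pos 2,3,6,7,10,11,14,15): 0⊕1⊕1⊕0⊕1⊕0⊕1⊕1 = 1
s4 (pos 4,5,6,7,12,13,14,15): 1⊕0⊕1⊕0⊕0⊕0⊕1⊕1 = 0
s8 (pos 8,9,10,11,12,13,14,15): 1⊕1⊕1⊕0⊕0⊕0⊕1⊕1 = 1
Syndrome s8…s1 = 1010 → error at position 10.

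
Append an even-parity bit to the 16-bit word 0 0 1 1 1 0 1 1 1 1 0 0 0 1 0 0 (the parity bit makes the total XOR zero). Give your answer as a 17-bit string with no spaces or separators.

XOR of the 16 data bits: 0⊕0⊕1⊕1⊕1⊕0⊕1⊕1⊕1⊕1⊕0⊕0⊕0⊕1⊕0⊕0 = 0
Parity bit = 0 (so all 17 bits XOR to 0).

00111011110001000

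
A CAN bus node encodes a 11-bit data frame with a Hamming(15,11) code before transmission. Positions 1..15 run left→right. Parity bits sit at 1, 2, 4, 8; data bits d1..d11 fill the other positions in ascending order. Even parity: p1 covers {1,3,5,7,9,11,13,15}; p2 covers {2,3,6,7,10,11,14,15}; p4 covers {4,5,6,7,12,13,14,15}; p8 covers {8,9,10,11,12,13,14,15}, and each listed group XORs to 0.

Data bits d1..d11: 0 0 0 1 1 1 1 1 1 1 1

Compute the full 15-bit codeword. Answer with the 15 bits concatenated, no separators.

Place data at non-parity positions: p1 p2 0 p4 0 0 1 p8 1 1 1 1 1 1 1
p1 (pos 1,3,5,7,9,11,13,15): XOR of data positions = 0⊕0⊕1⊕1⊕1⊕1⊕1 = 1
p2 (pos 2,3,6,7,10,11,14,15): XOR of data positions = 0⊕0⊕1⊕1⊕1⊕1⊕1 = 1
p4 (pos 4,5,6,7,12,13,14,15): XOR of data positions = 0⊕0⊕1⊕1⊕1⊕1⊕1 = 1
p8 (pos 8,9,10,11,12,13,14,15): XOR of data positions = 1⊕1⊕1⊕1⊕1⊕1⊕1 = 1
Codeword: 110100111111111

110100111111111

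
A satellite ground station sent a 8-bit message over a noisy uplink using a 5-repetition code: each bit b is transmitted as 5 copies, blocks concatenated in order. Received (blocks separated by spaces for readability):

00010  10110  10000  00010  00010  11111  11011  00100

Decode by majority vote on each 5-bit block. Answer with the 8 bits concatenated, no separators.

01000110

Block 1 (00010): 1 one → 0
Block 2 (10110): 3 ones → 1
Block 3 (10000): 1 one → 0
Block 4 (00010): 1 one → 0
Block 5 (00010): 1 one → 0
Block 6 (11111): 5 ones → 1
Block 7 (11011): 4 ones → 1
Block 8 (00100): 1 one → 0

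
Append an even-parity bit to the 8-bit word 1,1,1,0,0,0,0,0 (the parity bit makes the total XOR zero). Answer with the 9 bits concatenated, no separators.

111000001

XOR of the 8 data bits: 1⊕1⊕1⊕0⊕0⊕0⊕0⊕0 = 1
Parity bit = 1 (so all 9 bits XOR to 0).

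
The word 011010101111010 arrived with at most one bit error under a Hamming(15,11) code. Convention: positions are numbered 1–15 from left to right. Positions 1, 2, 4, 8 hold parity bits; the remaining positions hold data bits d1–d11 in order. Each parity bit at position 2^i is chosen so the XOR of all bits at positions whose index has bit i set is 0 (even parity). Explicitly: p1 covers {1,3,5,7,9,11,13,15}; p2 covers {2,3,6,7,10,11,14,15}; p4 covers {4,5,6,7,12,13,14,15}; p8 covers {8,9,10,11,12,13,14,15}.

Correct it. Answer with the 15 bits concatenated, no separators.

011010100111010

s1 (pos 1,3,5,7,9,11,13,15): 0⊕1⊕1⊕1⊕1⊕1⊕0⊕0 = 1
s2 (pos 2,3,6,7,10,11,14,15): 1⊕1⊕0⊕1⊕1⊕1⊕1⊕0 = 0
s4 (pos 4,5,6,7,12,13,14,15): 0⊕1⊕0⊕1⊕1⊕0⊕1⊕0 = 0
s8 (pos 8,9,10,11,12,13,14,15): 0⊕1⊕1⊕1⊕1⊕0⊕1⊕0 = 1
Syndrome s8…s1 = 1001 → error at position 9.
Flip position 9: 011010101111010 → 011010100111010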